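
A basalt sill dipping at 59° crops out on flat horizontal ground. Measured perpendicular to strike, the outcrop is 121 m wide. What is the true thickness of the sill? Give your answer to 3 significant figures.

104 m

True thickness t = w · sin(dip) = 121 × sin 59°
t = 121 × 0.8572 = 103.717 m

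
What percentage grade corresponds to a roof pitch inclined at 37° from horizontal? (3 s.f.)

grade % = 100 × tan 37° = 100 × 0.7536

75.4%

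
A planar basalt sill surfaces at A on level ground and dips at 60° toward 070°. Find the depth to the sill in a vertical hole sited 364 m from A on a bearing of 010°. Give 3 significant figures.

315 m

The hole lies 60° from the dip direction, so the down-dip offset is 364 × cos 60° = 182.00 m.
Depth = down-dip offset × tan(dip) = 182.00 × tan 60° = 182.00 × 1.7321
Depth = 315.23 m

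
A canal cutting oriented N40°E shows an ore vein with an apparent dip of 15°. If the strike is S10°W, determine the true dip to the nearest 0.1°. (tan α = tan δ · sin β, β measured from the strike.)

The section is 30° from the strike.
tan δ = tan α / sin β = tan 15° / sin 30° = 0.2679 / 0.5000 = 0.5359
true dip = arctan 0.5359 = 28.19°

28.2°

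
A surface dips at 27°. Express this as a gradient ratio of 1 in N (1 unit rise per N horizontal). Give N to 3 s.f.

1 in 1.96

1 : N means tan θ = 1/N, so N = 1/tan 27° = 1/0.5095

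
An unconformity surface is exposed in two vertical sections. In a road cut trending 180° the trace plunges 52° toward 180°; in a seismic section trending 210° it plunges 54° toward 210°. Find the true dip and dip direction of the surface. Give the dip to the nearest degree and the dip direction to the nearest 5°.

Represent each trace as a vector plunging at its apparent dip toward its trend (east-north-up frame): v₁ = (0.000, -0.616, -0.788), v₂ = (-0.294, -0.509, -0.809).
Cross product v₁ × v₂ gives the pole to the plane: n ∝ (-0.097, -0.232, 0.181).
True dip = arccos(n_z / |n|) = arccos(0.5847) = 54.2°.
Dip direction = atan2(-0.097, -0.232) = 203° (azimuth of n's horizontal projection).

true dip 54°, dip direction 205°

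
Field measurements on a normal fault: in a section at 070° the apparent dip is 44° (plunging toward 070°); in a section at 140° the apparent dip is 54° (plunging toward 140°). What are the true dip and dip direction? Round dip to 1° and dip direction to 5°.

true dip 56°, dip direction 120°

The two traces are lines in the plane: v₁ = (sin 70°·cos 44°, cos 70°·cos 44°, −sin 44°), v₂ = (sin 140°·cos 54°, cos 140°·cos 54°, −sin 54°).
n = v₁ × v₂ = (0.512, -0.284, 0.397) (taken with n_z > 0).
Dip δ = arctan(|n_h|/n_z) = arctan(0.586/0.397) = 55.8°.
Dip direction = azimuth of (n_x, n_y) = atan2(0.512, -0.284) = 119°.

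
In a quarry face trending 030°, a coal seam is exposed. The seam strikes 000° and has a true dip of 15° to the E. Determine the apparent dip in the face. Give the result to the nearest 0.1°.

The strike is 000° and the section trends 030°; the acute angle between them is β = 30°.
tan(apparent dip) = tan 15° · sin 30° = 0.1340
α = arctan(0.1340) = 7.63°

7.6°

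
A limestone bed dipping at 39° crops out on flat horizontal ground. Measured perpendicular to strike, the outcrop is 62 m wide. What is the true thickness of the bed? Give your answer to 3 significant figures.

39.0 m

True thickness t = w · sin(dip) = 62 × sin 39°
t = 62 × 0.6293 = 39.018 m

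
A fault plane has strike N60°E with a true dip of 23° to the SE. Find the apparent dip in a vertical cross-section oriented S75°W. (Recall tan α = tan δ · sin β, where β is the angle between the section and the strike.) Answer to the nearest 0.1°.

The section lies 15° from the strike.
tan α = tan 23° × sin 15° = 0.4245 × 0.2588 = 0.1099
apparent dip = arctan 0.1099 = 6.27°

6.3°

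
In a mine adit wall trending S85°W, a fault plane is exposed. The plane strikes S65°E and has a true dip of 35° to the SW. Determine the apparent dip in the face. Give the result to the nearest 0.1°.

19.3°

Angle between strike (S65°E) and section (S85°W): β = 30°.
tan(apparent dip) = tan 35° · sin 30° = 0.3501
α = arctan(0.3501) = 19.30°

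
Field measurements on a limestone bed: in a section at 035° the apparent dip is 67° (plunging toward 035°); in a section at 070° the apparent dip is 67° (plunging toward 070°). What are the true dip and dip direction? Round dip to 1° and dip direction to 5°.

true dip 68°, dip direction 050°

Represent each trace as a vector plunging at its apparent dip toward its trend (east-north-up frame): v₁ = (0.224, 0.320, -0.921), v₂ = (0.367, 0.134, -0.921).
n = v₁ × v₂ = (0.172, 0.132, 0.088) (taken with n_z > 0).
Dip δ = arctan(|n_h|/n_z) = arctan(0.216/0.088) = 68.0°.
Dip direction = azimuth of (n_x, n_y) = atan2(0.172, 0.132) = 52°.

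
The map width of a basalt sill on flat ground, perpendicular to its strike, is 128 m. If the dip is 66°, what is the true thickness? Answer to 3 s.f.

117 m

True thickness t = w · sin(dip) = 128 × sin 66°
t = 128 × 0.9135 = 116.934 m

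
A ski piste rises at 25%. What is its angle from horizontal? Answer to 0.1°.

tan θ = 25/100 = 0.2500
θ = arctan(0.2500) = 14.04°

14.0°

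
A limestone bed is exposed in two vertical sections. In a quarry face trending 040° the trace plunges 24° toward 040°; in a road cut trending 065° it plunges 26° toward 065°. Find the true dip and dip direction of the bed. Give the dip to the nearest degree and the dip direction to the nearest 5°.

Represent each trace as a vector plunging at its apparent dip toward its trend (east-north-up frame): v₁ = (0.587, 0.700, -0.407), v₂ = (0.815, 0.380, -0.438).
Cross product v₁ × v₂ gives the pole to the plane: n ∝ (0.152, 0.074, 0.347).
tan δ = √(n_x²+n_y²)/n_z = 0.169/0.347, so δ = 26.0°.
The horizontal component of n points toward azimuth atan2(n_x, n_y) = 64°, the dip direction.

true dip 26°, dip direction 065°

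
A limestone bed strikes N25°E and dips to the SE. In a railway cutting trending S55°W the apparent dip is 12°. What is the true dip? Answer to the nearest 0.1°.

β = acute angle between strike N25°E and section S55°W = 30°.
tan δ = tan α / sin β = tan 12° / sin 30° = 0.2126 / 0.5000 = 0.4251
δ = arctan(0.4251) = 23.03°

23.0°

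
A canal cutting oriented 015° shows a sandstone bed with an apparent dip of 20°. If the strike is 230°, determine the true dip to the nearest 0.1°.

32.4°

β = acute angle between strike 230° and section 015° = 35°.
tan δ = tan α / sin β = tan 20° / sin 35° = 0.3640 / 0.5736 = 0.6346
true dip = arctan 0.6346 = 32.40°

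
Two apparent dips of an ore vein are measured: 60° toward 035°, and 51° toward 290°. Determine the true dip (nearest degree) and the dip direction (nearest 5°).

true dip 68°, dip direction 350°

The two traces are lines in the plane: v₁ = (sin 35°·cos 60°, cos 35°·cos 60°, −sin 60°), v₂ = (sin 290°·cos 51°, cos 290°·cos 51°, −sin 51°).
n = v₁ × v₂ = (-0.132, 0.735, 0.304) (taken with n_z > 0).
True dip = arccos(n_z / |n|) = arccos(0.3770) = 67.9°.
Dip direction = azimuth of (n_x, n_y) = atan2(-0.132, 0.735) = 350°.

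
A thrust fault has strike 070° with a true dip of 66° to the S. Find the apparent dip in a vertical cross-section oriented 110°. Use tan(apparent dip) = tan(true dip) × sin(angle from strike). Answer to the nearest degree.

The section lies 40° from the strike.
tan(apparent dip) = tan 66° · sin 40° = 1.4437
α = arctan(1.4437) = 55.29°

55°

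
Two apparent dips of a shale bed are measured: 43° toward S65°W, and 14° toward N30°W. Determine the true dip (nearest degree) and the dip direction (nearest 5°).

Represent each trace as a vector plunging at its apparent dip toward its trend (east-north-up frame): v₁ = (-0.663, -0.309, -0.682), v₂ = (-0.485, 0.840, -0.242).
Cross product v₁ × v₂ gives the pole to the plane: n ∝ (-0.648, -0.171, 0.707).
tan δ = √(n_x²+n_y²)/n_z = 0.670/0.707, so δ = 43.5°.
Dip direction = atan2(-0.648, -0.171) = 255° (azimuth of n's horizontal projection).

true dip 43°, dip direction 255°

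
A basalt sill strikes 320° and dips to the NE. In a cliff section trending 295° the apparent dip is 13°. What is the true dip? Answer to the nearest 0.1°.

The section is 25° from the strike.
tan(true dip) = tan 13° / sin 25° = 0.5463
δ = arctan(0.5463) = 28.65°

28.6°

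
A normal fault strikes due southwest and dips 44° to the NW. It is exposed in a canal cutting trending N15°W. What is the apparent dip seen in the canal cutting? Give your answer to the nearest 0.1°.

The strike is due southwest and the section trends N15°W; the acute angle between them is β = 60°.
tan(apparent dip) = tan 44° · sin 60° = 0.8363
apparent dip = arctan 0.8363 = 39.91°

39.9°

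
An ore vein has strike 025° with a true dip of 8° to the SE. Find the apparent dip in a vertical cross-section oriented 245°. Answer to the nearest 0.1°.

The strike is 025° and the section trends 245°; the acute angle between them is β = 40°.
tan(apparent dip) = tan 8° · sin 40° = 0.0903
apparent dip = arctan 0.0903 = 5.16°

5.2°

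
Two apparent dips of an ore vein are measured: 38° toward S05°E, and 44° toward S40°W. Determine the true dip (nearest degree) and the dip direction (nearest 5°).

Each apparent-dip line lies in the plane. As unit vectors (x east, y north, z up), v₁ plunges 38°→S05°E and v₂ plunges 44°→S40°W.
The plane normal is n = v₁ × v₂ ∝ (-0.206, -0.332, 0.401).
tan δ = √(n_x²+n_y²)/n_z = 0.391/0.401, so δ = 44.3°.
The horizontal component of n points toward azimuth atan2(n_x, n_y) = 212°, the dip direction.

true dip 44°, dip direction 210°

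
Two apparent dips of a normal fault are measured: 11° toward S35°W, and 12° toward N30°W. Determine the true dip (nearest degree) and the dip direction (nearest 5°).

The two traces are lines in the plane: v₁ = (sin 215°·cos 11°, cos 215°·cos 11°, −sin 11°), v₂ = (sin 330°·cos 12°, cos 330°·cos 12°, −sin 12°).
Cross product v₁ × v₂ gives the pole to the plane: n ∝ (-0.329, 0.024, 0.870).
True dip = arccos(n_z / |n|) = arccos(0.9351) = 20.7°.
The horizontal component of n points toward azimuth atan2(n_x, n_y) = 274°, the dip direction.

true dip 21°, dip direction 275°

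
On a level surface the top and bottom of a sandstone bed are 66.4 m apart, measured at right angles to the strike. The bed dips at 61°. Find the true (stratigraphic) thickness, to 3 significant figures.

True thickness t = w · sin(dip) = 66.4 × sin 61°
t = 66.4 × 0.8746 = 58.075 m

58.1 m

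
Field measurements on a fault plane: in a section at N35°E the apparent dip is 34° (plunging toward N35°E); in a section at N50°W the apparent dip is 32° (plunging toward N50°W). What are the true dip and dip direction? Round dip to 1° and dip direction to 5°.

The two traces are lines in the plane: v₁ = (sin 35°·cos 34°, cos 35°·cos 34°, −sin 34°), v₂ = (sin 310°·cos 32°, cos 310°·cos 32°, −sin 32°).
n = v₁ × v₂ = (-0.055, 0.615, 0.700) (taken with n_z > 0).
tan δ = √(n_x²+n_y²)/n_z = 0.618/0.700, so δ = 41.4°.
Dip direction = azimuth of (n_x, n_y) = atan2(-0.055, 0.615) = 355°.

true dip 41°, dip direction 355°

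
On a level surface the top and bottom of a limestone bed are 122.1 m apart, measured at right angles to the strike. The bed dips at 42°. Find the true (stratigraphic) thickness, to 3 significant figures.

81.7 m

True thickness t = w · sin(dip) = 122.1 × sin 42°
t = 122.1 × 0.6691 = 81.701 m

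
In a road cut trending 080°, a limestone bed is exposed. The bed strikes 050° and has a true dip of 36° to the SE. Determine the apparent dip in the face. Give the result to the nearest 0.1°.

The section lies 30° from the strike.
tan(apparent dip) = tan 36° · sin 30° = 0.3633
apparent dip = arctan 0.3633 = 19.96°

20.0°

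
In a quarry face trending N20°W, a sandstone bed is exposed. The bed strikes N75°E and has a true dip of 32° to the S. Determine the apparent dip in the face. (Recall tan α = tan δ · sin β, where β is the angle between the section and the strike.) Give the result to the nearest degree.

32°

The section lies 85° from the strike.
tan(apparent dip) = tan 32° · sin 85° = 0.6225
apparent dip = arctan 0.6225 = 31.90°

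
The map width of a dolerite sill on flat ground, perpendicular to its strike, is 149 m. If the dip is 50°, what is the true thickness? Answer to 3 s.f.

114 m

True thickness t = w · sin(dip) = 149 × sin 50°
t = 149 × 0.7660 = 114.141 m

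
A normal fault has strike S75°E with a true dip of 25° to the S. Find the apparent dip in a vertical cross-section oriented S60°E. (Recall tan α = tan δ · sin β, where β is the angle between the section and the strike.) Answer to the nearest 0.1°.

The section lies 15° from the strike.
tan(apparent dip) = tan 25° · sin 15° = 0.1207
α = arctan(0.1207) = 6.88°

6.9°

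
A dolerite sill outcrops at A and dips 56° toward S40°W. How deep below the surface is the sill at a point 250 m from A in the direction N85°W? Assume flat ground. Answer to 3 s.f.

The hole lies 55° from the dip direction, so the down-dip offset is 250 × cos 55° = 143.39 m.
Depth = down-dip offset × tan(dip) = 143.39 × tan 56° = 143.39 × 1.4826
Depth = 212.59 m

213 m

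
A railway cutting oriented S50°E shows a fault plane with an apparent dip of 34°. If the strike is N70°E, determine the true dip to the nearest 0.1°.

β = acute angle between strike N70°E and section S50°E = 60°.
tan δ = tan α / sin β = tan 34° / sin 60° = 0.6745 / 0.8660 = 0.7789
δ = arctan(0.7789) = 37.91°

37.9°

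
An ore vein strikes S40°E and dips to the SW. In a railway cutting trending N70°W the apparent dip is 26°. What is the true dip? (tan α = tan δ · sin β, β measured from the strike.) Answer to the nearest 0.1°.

44.3°

The section is 30° from the strike.
tan δ = tan α / sin β = tan 26° / sin 30° = 0.4877 / 0.5000 = 0.9755
δ = arctan(0.9755) = 44.29°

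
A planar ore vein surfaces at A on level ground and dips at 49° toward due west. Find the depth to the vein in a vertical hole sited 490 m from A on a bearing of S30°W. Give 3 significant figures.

The hole lies 60° from the dip direction, so the down-dip offset is 490 × cos 60° = 245.00 m.
Depth = down-dip offset × tan(dip) = 245.00 × tan 49° = 245.00 × 1.1504
Depth = 281.84 m

282 m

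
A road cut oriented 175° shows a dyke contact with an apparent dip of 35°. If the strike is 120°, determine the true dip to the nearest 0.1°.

40.5°

β = acute angle between strike 120° and section 175° = 55°.
tan(true dip) = tan 35° / sin 55° = 0.8548
true dip = arctan 0.8548 = 40.52°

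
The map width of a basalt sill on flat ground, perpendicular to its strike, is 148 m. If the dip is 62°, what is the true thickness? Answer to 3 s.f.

True thickness t = w · sin(dip) = 148 × sin 62°
t = 148 × 0.8829 = 130.676 m

131 m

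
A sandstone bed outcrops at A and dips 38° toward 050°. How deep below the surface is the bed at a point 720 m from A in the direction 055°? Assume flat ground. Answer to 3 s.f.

The hole lies 5° from the dip direction, so the down-dip offset is 720 × cos 5° = 717.26 m.
Depth = down-dip offset × tan(dip) = 717.26 × tan 38° = 717.26 × 0.7813
Depth = 560.39 m

560 m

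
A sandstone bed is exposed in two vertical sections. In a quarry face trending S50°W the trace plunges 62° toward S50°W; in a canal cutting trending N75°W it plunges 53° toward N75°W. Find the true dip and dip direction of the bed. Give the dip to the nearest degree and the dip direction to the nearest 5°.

true dip 62°, dip direction 240°

Each apparent-dip line lies in the plane. As unit vectors (x east, y north, z up), v₁ plunges 62°→S50°W and v₂ plunges 53°→N75°W.
n = v₁ × v₂ = (-0.379, -0.226, 0.231) (taken with n_z > 0).
True dip = arccos(n_z / |n|) = arccos(0.4648) = 62.3°.
Dip direction = azimuth of (n_x, n_y) = atan2(-0.379, -0.226) = 239°.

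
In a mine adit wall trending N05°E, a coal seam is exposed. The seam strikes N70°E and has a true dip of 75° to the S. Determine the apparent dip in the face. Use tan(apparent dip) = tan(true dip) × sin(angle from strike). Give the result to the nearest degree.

Angle between strike (N70°E) and section (N05°E): β = 65°.
tan(apparent dip) = tan 75° · sin 65° = 3.3824
α = arctan(3.3824) = 73.53°

74°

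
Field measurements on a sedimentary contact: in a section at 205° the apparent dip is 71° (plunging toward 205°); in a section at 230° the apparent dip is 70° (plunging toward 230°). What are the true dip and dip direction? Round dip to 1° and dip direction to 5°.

The two traces are lines in the plane: v₁ = (sin 205°·cos 71°, cos 205°·cos 71°, −sin 71°), v₂ = (sin 230°·cos 70°, cos 230°·cos 70°, −sin 70°).
The plane normal is n = v₁ × v₂ ∝ (-0.069, -0.118, 0.047).
tan δ = √(n_x²+n_y²)/n_z = 0.137/0.047, so δ = 71.1°.
Dip direction = atan2(-0.069, -0.118) = 210° (azimuth of n's horizontal projection).

true dip 71°, dip direction 210°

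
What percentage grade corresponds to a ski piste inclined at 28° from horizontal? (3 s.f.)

grade % = 100 × tan 28° = 100 × 0.5317

53.2%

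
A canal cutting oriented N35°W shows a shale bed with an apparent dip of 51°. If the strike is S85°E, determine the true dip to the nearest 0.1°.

58.2°

β = acute angle between strike S85°E and section N35°W = 50°.
tan(true dip) = tan 51° / sin 50° = 1.6120
true dip = arctan 1.6120 = 58.19°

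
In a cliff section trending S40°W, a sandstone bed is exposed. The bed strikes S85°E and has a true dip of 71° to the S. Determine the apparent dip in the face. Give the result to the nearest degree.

The section lies 55° from the strike.
tan α = tan 71° × sin 55° = 2.9042 × 0.8192 = 2.3790
apparent dip = arctan 2.3790 = 67.20°

67°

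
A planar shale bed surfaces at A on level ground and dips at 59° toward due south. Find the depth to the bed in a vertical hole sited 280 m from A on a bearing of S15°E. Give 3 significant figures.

The hole lies 15° from the dip direction, so the down-dip offset is 280 × cos 15° = 270.46 m.
Depth = down-dip offset × tan(dip) = 270.46 × tan 59° = 270.46 × 1.6643
Depth = 450.12 m

450 m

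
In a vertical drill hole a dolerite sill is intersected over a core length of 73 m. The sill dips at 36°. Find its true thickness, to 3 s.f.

True thickness t = h · cos(dip) = 73 × cos 36°
t = 73 × 0.8090 = 59.058 m

59.1 m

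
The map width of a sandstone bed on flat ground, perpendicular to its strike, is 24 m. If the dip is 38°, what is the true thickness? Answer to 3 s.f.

True thickness t = w · sin(dip) = 24 × sin 38°
t = 24 × 0.6157 = 14.776 m

14.8 m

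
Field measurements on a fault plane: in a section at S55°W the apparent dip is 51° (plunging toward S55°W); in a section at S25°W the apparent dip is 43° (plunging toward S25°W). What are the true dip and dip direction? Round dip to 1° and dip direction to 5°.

Represent each trace as a vector plunging at its apparent dip toward its trend (east-north-up frame): v₁ = (-0.516, -0.361, -0.777), v₂ = (-0.309, -0.663, -0.682).
The plane normal is n = v₁ × v₂ ∝ (-0.269, -0.111, 0.230).
tan δ = √(n_x²+n_y²)/n_z = 0.291/0.230, so δ = 51.7°.
Dip direction = atan2(-0.269, -0.111) = 248° (azimuth of n's horizontal projection).

true dip 52°, dip direction 250°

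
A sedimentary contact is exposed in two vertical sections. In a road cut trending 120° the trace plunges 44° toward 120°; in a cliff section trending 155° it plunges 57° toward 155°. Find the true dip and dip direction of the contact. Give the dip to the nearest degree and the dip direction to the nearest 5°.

Represent each trace as a vector plunging at its apparent dip toward its trend (east-north-up frame): v₁ = (0.623, -0.360, -0.695), v₂ = (0.230, -0.494, -0.839).
Cross product v₁ × v₂ gives the pole to the plane: n ∝ (0.041, -0.363, 0.225).
Dip δ = arctan(|n_h|/n_z) = arctan(0.365/0.225) = 58.4°.
Dip direction = atan2(0.041, -0.363) = 174° (azimuth of n's horizontal projection).

true dip 58°, dip direction 175°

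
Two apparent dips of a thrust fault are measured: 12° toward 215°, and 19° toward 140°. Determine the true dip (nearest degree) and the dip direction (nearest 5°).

true dip 20°, dip direction 160°

The two traces are lines in the plane: v₁ = (sin 215°·cos 12°, cos 215°·cos 12°, −sin 12°), v₂ = (sin 140°·cos 19°, cos 140°·cos 19°, −sin 19°).
The plane normal is n = v₁ × v₂ ∝ (0.110, -0.309, 0.893).
True dip = arccos(n_z / |n|) = arccos(0.9387) = 20.2°.
The horizontal component of n points toward azimuth atan2(n_x, n_y) = 160°, the dip direction.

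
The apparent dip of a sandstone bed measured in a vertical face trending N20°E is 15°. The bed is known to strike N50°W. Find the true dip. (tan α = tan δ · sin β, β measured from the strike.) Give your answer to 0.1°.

β = acute angle between strike N50°W and section N20°E = 70°.
tan(true dip) = tan 15° / sin 70° = 0.2851
δ = arctan(0.2851) = 15.92°

15.9°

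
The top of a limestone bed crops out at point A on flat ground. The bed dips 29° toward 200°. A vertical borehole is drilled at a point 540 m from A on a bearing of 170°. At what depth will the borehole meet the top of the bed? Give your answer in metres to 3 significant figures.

The hole lies 30° from the dip direction, so the down-dip offset is 540 × cos 30° = 467.65 m.
Depth = down-dip offset × tan(dip) = 467.65 × tan 29° = 467.65 × 0.5543
Depth = 259.22 m

259 m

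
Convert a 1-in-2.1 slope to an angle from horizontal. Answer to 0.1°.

tan θ = 1/2.1 = 0.4762
θ = arctan(0.4762) = 25.46°

25.5°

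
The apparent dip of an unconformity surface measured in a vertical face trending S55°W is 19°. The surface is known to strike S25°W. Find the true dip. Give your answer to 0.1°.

The section is 30° from the strike.
tan(true dip) = tan 19° / sin 30° = 0.6887
δ = arctan(0.6887) = 34.55°

34.6°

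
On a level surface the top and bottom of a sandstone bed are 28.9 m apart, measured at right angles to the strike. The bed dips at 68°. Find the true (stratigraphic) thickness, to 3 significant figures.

26.8 m

True thickness t = w · sin(dip) = 28.9 × sin 68°
t = 28.9 × 0.9272 = 26.796 m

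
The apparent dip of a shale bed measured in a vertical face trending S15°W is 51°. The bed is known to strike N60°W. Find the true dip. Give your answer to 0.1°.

52.0°

β = acute angle between strike N60°W and section S15°W = 75°.
tan δ = tan α / sin β = tan 51° / sin 75° = 1.2349 / 0.9659 = 1.2785
δ = arctan(1.2785) = 51.97°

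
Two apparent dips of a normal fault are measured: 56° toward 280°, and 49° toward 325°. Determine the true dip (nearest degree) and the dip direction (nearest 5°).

The two traces are lines in the plane: v₁ = (sin 280°·cos 56°, cos 280°·cos 56°, −sin 56°), v₂ = (sin 325°·cos 49°, cos 325°·cos 49°, −sin 49°).
Cross product v₁ × v₂ gives the pole to the plane: n ∝ (-0.372, 0.104, 0.259).
Dip δ = arctan(|n_h|/n_z) = arctan(0.386/0.259) = 56.1°.
The horizontal component of n points toward azimuth atan2(n_x, n_y) = 286°, the dip direction.

true dip 56°, dip direction 285°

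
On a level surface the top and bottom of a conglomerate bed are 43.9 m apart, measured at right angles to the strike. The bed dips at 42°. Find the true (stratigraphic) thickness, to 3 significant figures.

29.4 m

True thickness t = w · sin(dip) = 43.9 × sin 42°
t = 43.9 × 0.6691 = 29.375 m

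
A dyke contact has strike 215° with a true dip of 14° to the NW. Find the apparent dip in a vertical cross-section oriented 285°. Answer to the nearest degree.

13°

Angle between strike (215°) and section (285°): β = 70°.
tan(apparent dip) = tan 14° · sin 70° = 0.2343
α = arctan(0.2343) = 13.19°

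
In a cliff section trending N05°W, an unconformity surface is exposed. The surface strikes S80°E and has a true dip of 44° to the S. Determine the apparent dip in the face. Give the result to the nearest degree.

43°

Angle between strike (S80°E) and section (N05°W): β = 75°.
tan(apparent dip) = tan 44° · sin 75° = 0.9328
apparent dip = arctan 0.9328 = 43.01°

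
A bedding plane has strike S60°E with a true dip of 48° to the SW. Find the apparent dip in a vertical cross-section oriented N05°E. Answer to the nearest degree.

45°

The strike is S60°E and the section trends N05°E; the acute angle between them is β = 65°.
tan(apparent dip) = tan 48° · sin 65° = 1.0066
α = arctan(1.0066) = 45.19°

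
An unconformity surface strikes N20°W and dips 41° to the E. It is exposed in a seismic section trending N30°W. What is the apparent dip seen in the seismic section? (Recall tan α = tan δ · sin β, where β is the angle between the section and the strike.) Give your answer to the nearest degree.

9°

The section lies 10° from the strike.
tan α = tan 41° × sin 10° = 0.8693 × 0.1736 = 0.1510
apparent dip = arctan 0.1510 = 8.58°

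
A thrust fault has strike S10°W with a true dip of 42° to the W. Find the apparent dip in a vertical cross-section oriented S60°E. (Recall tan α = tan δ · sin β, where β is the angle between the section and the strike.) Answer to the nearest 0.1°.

The strike is S10°W and the section trends S60°E; the acute angle between them is β = 70°.
tan α = tan 42° × sin 70° = 0.9004 × 0.9397 = 0.8461
α = arctan(0.8461) = 40.23°

40.2°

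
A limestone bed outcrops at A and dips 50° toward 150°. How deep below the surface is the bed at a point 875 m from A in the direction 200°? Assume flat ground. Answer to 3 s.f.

670 m

The hole lies 50° from the dip direction, so the down-dip offset is 875 × cos 50° = 562.44 m.
Depth = down-dip offset × tan(dip) = 562.44 × tan 50° = 562.44 × 1.1918
Depth = 670.29 m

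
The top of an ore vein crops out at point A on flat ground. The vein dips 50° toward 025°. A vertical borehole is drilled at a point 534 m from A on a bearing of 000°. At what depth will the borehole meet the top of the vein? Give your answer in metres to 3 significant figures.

The hole lies 25° from the dip direction, so the down-dip offset is 534 × cos 25° = 483.97 m.
Depth = down-dip offset × tan(dip) = 483.97 × tan 50° = 483.97 × 1.1918
Depth = 576.77 m

577 m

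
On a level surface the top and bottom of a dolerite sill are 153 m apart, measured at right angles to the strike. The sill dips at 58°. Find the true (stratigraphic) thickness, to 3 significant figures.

True thickness t = w · sin(dip) = 153 × sin 58°
t = 153 × 0.8480 = 129.751 m

130 m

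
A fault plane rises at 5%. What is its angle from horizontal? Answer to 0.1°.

2.9°

tan θ = 5/100 = 0.0500
θ = arctan(0.0500) = 2.86°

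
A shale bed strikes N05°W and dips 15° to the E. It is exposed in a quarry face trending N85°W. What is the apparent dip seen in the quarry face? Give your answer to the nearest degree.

The strike is N05°W and the section trends N85°W; the acute angle between them is β = 80°.
tan α = tan 15° × sin 80° = 0.2679 × 0.9848 = 0.2639
α = arctan(0.2639) = 14.78°

15°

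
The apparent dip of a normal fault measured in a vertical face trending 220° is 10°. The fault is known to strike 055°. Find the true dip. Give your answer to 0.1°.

β = acute angle between strike 055° and section 220° = 15°.
tan δ = tan α / sin β = tan 10° / sin 15° = 0.1763 / 0.2588 = 0.6813
δ = arctan(0.6813) = 34.27°

34.3°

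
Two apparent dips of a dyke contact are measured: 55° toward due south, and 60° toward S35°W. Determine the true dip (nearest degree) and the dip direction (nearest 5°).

Each apparent-dip line lies in the plane. As unit vectors (x east, y north, z up), v₁ plunges 55°→due south and v₂ plunges 60°→S35°W.
Cross product v₁ × v₂ gives the pole to the plane: n ∝ (-0.161, -0.235, 0.164).
True dip = arccos(n_z / |n|) = arccos(0.5000) = 60.0°.
Dip direction = atan2(-0.161, -0.235) = 214° (azimuth of n's horizontal projection).

true dip 60°, dip direction 215°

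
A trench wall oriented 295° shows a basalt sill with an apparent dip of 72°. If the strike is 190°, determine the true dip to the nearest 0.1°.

β = acute angle between strike 190° and section 295° = 75°.
tan δ = tan α / sin β = tan 72° / sin 75° = 3.0777 / 0.9659 = 3.1863
δ = arctan(3.1863) = 72.58°

72.6°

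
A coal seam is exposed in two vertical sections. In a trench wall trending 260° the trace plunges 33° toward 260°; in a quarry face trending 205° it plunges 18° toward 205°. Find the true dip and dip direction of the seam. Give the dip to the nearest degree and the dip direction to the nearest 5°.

true dip 33°, dip direction 265°

Each apparent-dip line lies in the plane. As unit vectors (x east, y north, z up), v₁ plunges 33°→260° and v₂ plunges 18°→205°.
n = v₁ × v₂ = (-0.424, -0.036, 0.653) (taken with n_z > 0).
tan δ = √(n_x²+n_y²)/n_z = 0.426/0.653, so δ = 33.1°.
Dip direction = atan2(-0.424, -0.036) = 265° (azimuth of n's horizontal projection).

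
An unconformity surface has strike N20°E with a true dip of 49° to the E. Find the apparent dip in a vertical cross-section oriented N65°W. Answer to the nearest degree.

Angle between strike (N20°E) and section (N65°W): β = 85°.
tan α = tan 49° × sin 85° = 1.1504 × 0.9962 = 1.1460
apparent dip = arctan 1.1460 = 48.89°

49°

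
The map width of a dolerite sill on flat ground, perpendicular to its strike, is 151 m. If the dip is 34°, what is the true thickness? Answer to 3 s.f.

True thickness t = w · sin(dip) = 151 × sin 34°
t = 151 × 0.5592 = 84.438 m

84.4 m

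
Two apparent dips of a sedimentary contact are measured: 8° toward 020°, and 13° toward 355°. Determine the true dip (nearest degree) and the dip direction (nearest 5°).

Represent each trace as a vector plunging at its apparent dip toward its trend (east-north-up frame): v₁ = (0.339, 0.931, -0.139), v₂ = (-0.085, 0.971, -0.225).
The plane normal is n = v₁ × v₂ ∝ (-0.074, 0.088, 0.408).
Dip δ = arctan(|n_h|/n_z) = arctan(0.115/0.408) = 15.8°.
The horizontal component of n points toward azimuth atan2(n_x, n_y) = 320°, the dip direction.

true dip 16°, dip direction 320°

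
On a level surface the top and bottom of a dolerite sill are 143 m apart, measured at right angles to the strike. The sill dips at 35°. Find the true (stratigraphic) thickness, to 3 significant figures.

82.0 m

True thickness t = w · sin(dip) = 143 × sin 35°
t = 143 × 0.5736 = 82.021 m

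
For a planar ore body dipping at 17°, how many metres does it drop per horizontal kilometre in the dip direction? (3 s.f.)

306 m

drop per km = 1000 × tan 17° = 1000 × 0.3057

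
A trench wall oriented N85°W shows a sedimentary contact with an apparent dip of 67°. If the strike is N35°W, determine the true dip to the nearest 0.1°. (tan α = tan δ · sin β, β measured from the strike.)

72.0°

The section is 50° from the strike.
tan(true dip) = tan 67° / sin 50° = 3.0753
δ = arctan(3.0753) = 71.99°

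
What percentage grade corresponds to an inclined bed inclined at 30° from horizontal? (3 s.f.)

grade % = 100 × tan 30° = 100 × 0.5774

57.7%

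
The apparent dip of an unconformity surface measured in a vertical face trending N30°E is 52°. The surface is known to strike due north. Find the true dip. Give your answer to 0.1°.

β = acute angle between strike due north and section N30°E = 30°.
tan(true dip) = tan 52° / sin 30° = 2.5599
δ = arctan(2.5599) = 68.66°

68.7°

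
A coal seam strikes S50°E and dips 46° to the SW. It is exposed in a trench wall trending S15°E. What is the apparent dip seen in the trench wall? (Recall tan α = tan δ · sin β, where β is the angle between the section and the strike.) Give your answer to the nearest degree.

The strike is S50°E and the section trends S15°E; the acute angle between them is β = 35°.
tan α = tan 46° × sin 35° = 1.0355 × 0.5736 = 0.5940
apparent dip = arctan 0.5940 = 30.71°

31°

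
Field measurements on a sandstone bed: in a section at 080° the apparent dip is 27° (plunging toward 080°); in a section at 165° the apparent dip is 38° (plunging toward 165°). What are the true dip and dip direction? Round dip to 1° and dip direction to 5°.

Represent each trace as a vector plunging at its apparent dip toward its trend (east-north-up frame): v₁ = (0.877, 0.155, -0.454), v₂ = (0.204, -0.761, -0.616).
The plane normal is n = v₁ × v₂ ∝ (0.441, -0.448, 0.699).
tan δ = √(n_x²+n_y²)/n_z = 0.628/0.699, so δ = 41.9°.
Dip direction = azimuth of (n_x, n_y) = atan2(0.441, -0.448) = 135°.

true dip 42°, dip direction 135°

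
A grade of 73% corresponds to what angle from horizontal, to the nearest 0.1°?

36.1°

tan θ = 73/100 = 0.7300
θ = arctan(0.7300) = 36.13°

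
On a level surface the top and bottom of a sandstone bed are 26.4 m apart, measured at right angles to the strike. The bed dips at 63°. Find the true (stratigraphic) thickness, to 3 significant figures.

True thickness t = w · sin(dip) = 26.4 × sin 63°
t = 26.4 × 0.8910 = 23.523 m

23.5 m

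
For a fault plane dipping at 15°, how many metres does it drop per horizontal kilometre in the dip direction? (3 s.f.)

268 m

drop per km = 1000 × tan 15° = 1000 × 0.2679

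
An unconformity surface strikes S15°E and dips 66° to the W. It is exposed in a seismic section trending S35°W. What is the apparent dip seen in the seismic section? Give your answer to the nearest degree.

60°

The section lies 50° from the strike.
tan α = tan 66° × sin 50° = 2.2460 × 0.7660 = 1.7206
α = arctan(1.7206) = 59.83°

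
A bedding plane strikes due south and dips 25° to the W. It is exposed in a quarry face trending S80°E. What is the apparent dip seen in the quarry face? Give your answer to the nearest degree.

25°

The section lies 80° from the strike.
tan(apparent dip) = tan 25° · sin 80° = 0.4592
α = arctan(0.4592) = 24.67°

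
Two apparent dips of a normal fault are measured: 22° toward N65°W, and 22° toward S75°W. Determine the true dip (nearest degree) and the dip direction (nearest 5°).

true dip 23°, dip direction 275°

Each apparent-dip line lies in the plane. As unit vectors (x east, y north, z up), v₁ plunges 22°→N65°W and v₂ plunges 22°→S75°W.
The plane normal is n = v₁ × v₂ ∝ (-0.237, 0.021, 0.553).
tan δ = √(n_x²+n_y²)/n_z = 0.238/0.553, so δ = 23.3°.
Dip direction = atan2(-0.237, 0.021) = 275° (azimuth of n's horizontal projection).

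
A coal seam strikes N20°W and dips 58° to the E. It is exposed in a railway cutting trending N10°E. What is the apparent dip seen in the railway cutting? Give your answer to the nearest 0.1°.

38.7°

The strike is N20°W and the section trends N10°E; the acute angle between them is β = 30°.
tan α = tan 58° × sin 30° = 1.6003 × 0.5000 = 0.8002
apparent dip = arctan 0.8002 = 38.67°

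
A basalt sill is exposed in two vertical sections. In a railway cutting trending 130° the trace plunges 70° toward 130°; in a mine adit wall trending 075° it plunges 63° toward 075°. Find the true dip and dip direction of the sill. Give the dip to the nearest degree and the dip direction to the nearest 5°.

true dip 70°, dip direction 120°

The two traces are lines in the plane: v₁ = (sin 130°·cos 70°, cos 130°·cos 70°, −sin 70°), v₂ = (sin 75°·cos 63°, cos 75°·cos 63°, −sin 63°).
n = v₁ × v₂ = (0.306, -0.179, 0.127) (taken with n_z > 0).
tan δ = √(n_x²+n_y²)/n_z = 0.355/0.127, so δ = 70.3°.
Dip direction = azimuth of (n_x, n_y) = atan2(0.306, -0.179) = 120°.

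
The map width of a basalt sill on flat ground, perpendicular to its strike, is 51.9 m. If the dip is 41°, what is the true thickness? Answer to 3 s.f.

True thickness t = w · sin(dip) = 51.9 × sin 41°
t = 51.9 × 0.6561 = 34.049 m

34.0 m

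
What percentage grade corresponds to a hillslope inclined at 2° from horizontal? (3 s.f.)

3.49%

grade % = 100 × tan 2° = 100 × 0.0349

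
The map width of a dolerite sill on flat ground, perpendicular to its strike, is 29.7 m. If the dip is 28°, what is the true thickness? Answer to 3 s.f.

True thickness t = w · sin(dip) = 29.7 × sin 28°
t = 29.7 × 0.4695 = 13.943 m

13.9 m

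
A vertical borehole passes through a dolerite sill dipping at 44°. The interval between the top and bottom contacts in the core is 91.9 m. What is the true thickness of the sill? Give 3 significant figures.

66.1 m

True thickness t = h · cos(dip) = 91.9 × cos 44°
t = 91.9 × 0.7193 = 66.107 m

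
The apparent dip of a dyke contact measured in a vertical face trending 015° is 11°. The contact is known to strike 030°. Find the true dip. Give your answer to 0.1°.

36.9°

β = acute angle between strike 030° and section 015° = 15°.
tan(true dip) = tan 11° / sin 15° = 0.7510
true dip = arctan 0.7510 = 36.91°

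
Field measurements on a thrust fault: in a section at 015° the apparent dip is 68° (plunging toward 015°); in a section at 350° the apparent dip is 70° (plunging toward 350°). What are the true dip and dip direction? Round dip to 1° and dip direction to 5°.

true dip 70°, dip direction 350°

Each apparent-dip line lies in the plane. As unit vectors (x east, y north, z up), v₁ plunges 68°→015° and v₂ plunges 70°→350°.
The plane normal is n = v₁ × v₂ ∝ (-0.028, 0.146, 0.054).
Dip δ = arctan(|n_h|/n_z) = arctan(0.149/0.054) = 70.0°.
Dip direction = atan2(-0.028, 0.146) = 349° (azimuth of n's horizontal projection).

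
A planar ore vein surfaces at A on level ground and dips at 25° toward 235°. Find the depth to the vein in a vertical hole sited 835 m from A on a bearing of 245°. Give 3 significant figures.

383 m

The hole lies 10° from the dip direction, so the down-dip offset is 835 × cos 10° = 822.31 m.
Depth = down-dip offset × tan(dip) = 822.31 × tan 25° = 822.31 × 0.4663
Depth = 383.45 m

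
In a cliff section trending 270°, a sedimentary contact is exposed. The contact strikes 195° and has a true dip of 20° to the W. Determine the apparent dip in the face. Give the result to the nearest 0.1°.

19.4°

The section lies 75° from the strike.
tan(apparent dip) = tan 20° · sin 75° = 0.3516
α = arctan(0.3516) = 19.37°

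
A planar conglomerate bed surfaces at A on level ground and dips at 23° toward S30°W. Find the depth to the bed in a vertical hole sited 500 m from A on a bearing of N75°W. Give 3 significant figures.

54.9 m

The hole lies 75° from the dip direction, so the down-dip offset is 500 × cos 75° = 129.41 m.
Depth = down-dip offset × tan(dip) = 129.41 × tan 23° = 129.41 × 0.4245
Depth = 54.93 m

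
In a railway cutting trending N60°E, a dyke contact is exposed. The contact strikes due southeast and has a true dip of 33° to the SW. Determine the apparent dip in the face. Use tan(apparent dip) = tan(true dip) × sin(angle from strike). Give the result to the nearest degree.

The section lies 75° from the strike.
tan(apparent dip) = tan 33° · sin 75° = 0.6273
apparent dip = arctan 0.6273 = 32.10°

32°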